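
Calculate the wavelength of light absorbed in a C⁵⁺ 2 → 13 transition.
10.370627 nm

First, find the transition energy using E_n = -13.6057 Z² / n² eV:
E_2 = -13.6057 × 6² / 2² = -122.45130000 eV
E_13 = -13.6057 × 6² / 13² = -2.89825562 eV

Photon energy: |ΔE| = |E_13 - E_2| = 119.55304438 eV

Convert to wavelength using E = hc/λ with hc = 1239.84 eV·nm:
λ = hc/E = 1239.84 eV·nm / 119.55304438 eV
λ = 10.370627 nm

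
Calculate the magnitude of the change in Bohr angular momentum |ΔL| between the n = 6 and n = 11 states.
5.2729e-34 J·s (or 5ℏ)

In the Bohr model, L_n = nℏ where ℏ = 1.054572e-34 J·s.

L_11 = 11ℏ = 1.160029e-33 J·s
L_6 = 6ℏ = 6.327432e-34 J·s

ΔL = L_11 - L_6 = (11 - 6)ℏ = 5ℏ
ΔL = 5 × 1.054572e-34 J·s = 5.2729e-34 J·s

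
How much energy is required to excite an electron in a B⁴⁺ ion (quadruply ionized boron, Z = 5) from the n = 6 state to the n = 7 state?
2.5067 eV

The energy levels of a hydrogen-like atom are E_n = -13.6057 Z² eV / n².

Energy at n = 6: E_6 = -13.6057 × 5² / 6² = -9.4484028 eV
Energy at n = 7: E_7 = -13.6057 × 5² / 7² = -6.9416837 eV

The excitation energy is the difference:
ΔE = E_7 - E_6
ΔE = -6.9416837 - (-9.4484028)
ΔE = 2.5067 eV

Since this is positive, energy must be absorbed (photon absorption).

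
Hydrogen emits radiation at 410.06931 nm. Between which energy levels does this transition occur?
n = 6 → n = 2

First, find the photon energy from the wavelength (hc = 1239.84 eV·nm):
E = hc/λ = 1239.84 eV·nm / 410.06931 nm = 3.0234889 eV

The energy levels of hydrogen satisfy E_n = -13.6057 / n² eV, so an emission n_i → n_f releases
ΔE = 13.6057 × (1/n_f² − 1/n_i²) eV.

Setting ΔE equal to the photon energy:
1/n_f² − 1/n_i² = 3.0234889 / 13.6057 = 0.22222222

Since 1/n_i² must be positive, we need 1/n_f² > 0.22222222, i.e. n_f ≤ 2. For each allowed n_f, solve n_i = (1/n_f² − 0.22222222)^(−1/2) and check whether it is a whole number:
  n_f = 1: 1/n_i² = 1.00000000 − 0.22222222 = 0.77777778 → n_i = 1.134  (not an integer) ✗
  n_f = 2: 1/n_i² = 0.25000000 − 0.22222222 = 0.02777778 → n_i = 6.000  → integer, n_i = 6 ✓

Only n_f = 2 gives an integer upper level, n_i = 6.

The transition is from n = 6 to n = 2 (emission).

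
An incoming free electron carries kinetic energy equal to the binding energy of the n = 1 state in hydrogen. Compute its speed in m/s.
2.188e+06 m/s (or 0.7297% of c)

The binding energy at n = 1 for hydrogen is:
E_1 = -13.6057/1² = -13.605700 eV
|E_1| = 13.605700 eV

Convert to Joules:
KE = 13.605700 eV × (1.602177 × 10⁻¹⁹ J/eV) = 2.17987e-18 J

Using KE = ½mv²:
v = √(2·KE/m_e)
v = √(2 × 2.17987e-18 J / 9.10938 × 10⁻³¹ kg)
v = 2.188e+06 m/s

This is approximately 0.7297% the speed of light.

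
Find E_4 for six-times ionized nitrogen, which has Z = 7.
-41.6675 eV

For hydrogen-like ions, the energy levels scale with Z²:
E_n = -13.6057 Z² / n² eV

For N⁶⁺ (Z = 7) at n = 4:
E_4 = -13.6057 × 7² / 4²
E_4 = -13.6057 × 49 / 16
E_4 = -666.6793 / 16
E_4 = -41.6675 eV

The energy is 49 times more negative than hydrogen at the same n due to the stronger nuclear charge.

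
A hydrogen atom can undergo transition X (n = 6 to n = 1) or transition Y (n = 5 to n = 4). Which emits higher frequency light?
6 → 1

Calculate the energy for each transition:

Transition 6 → 1:
ΔE₁ = |E_1 - E_6| = |-13.6057/1² - (-13.6057/6²)|
ΔE₁ = |-13.60570000000 - (-0.37793611111)| = 13.22776389 eV

Transition 5 → 4:
ΔE₂ = |E_4 - E_5| = |-13.6057/4² - (-13.6057/5²)|
ΔE₂ = |-0.85035625000 - (-0.54422800000)| = 0.30612825 eV

Since 13.22776389 eV > 0.30612825 eV, the transition 6 → 1 emits the more energetic photon.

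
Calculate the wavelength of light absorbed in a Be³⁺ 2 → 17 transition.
23.101 nm

First, find the transition energy using E_n = -13.6057 Z² / n² eV:
E_2 = -13.6057 × 4² / 2² = -54.42280 eV
E_17 = -13.6057 × 4² / 17² = -0.75326 eV

Photon energy: |ΔE| = |E_17 - E_2| = 53.66954 eV

Convert to wavelength using E = hc/λ with hc = 1239.84 eV·nm:
λ = hc/E = 1239.84 eV·nm / 53.66954 eV
λ = 23.101 nm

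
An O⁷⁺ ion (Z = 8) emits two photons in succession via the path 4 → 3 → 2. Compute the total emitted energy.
163.26840 eV

The energy levels of O⁷⁺ are E_n = -13.6057 × 8² / n² eV.

First transition (4 → 3):
ΔE₁ = |E_3 - E_4|
ΔE₁ = |-96.75164444444 - (-54.42280000000)| = 42.32884444 eV

Second transition (3 → 2):
ΔE₂ = |E_2 - E_3|
ΔE₂ = |-217.69120000000 - (-96.75164444444)| = 120.93955556 eV

Total energy released:
E_total = ΔE₁ + ΔE₂ = 42.32884444 + 120.93955556 = 163.26840 eV

Note: This equals the direct transition 4 → 2: 163.26840 eV ✓
Energy is conserved regardless of the path taken.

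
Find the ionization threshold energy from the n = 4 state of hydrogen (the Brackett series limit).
0.850356 eV

The series limit corresponds to the transition from n = ∞ to n = 4.
This is the highest energy (shortest wavelength) transition in the Brackett series.

E_∞ = 0 eV
E_4 = -13.6057 / 4² = -0.850356 eV

Energy at series limit:
ΔE = E_∞ - E_4 = 0 - (-0.850356) = 0.850356 eV

This energy equals the ionization energy from the n = 4 state of hydrogen.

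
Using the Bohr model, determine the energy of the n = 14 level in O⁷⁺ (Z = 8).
-4.44268 eV

For hydrogen-like ions, the energy levels scale with Z²:
E_n = -13.6057 Z² / n² eV

For O⁷⁺ (Z = 8) at n = 14:
E_14 = -13.6057 × 8² / 14²
E_14 = -13.6057 × 64 / 196
E_14 = -870.7648 / 196
E_14 = -4.44268 eV

The energy is 64 times more negative than hydrogen at the same n due to the stronger nuclear charge.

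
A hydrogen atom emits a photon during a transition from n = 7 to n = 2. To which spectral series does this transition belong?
Balmer series

The spectral series in hydrogen are named based on the final (lower) energy level:
- Lyman series: n_final = 1 (ultraviolet)
- Balmer series: n_final = 2 (visible/near-UV)
- Paschen series: n_final = 3 (infrared)
- Brackett series: n_final = 4 (infrared)
- Pfund series: n_final = 5 (far infrared)

Since this transition ends at n = 2, it belongs to the Balmer series.

For reference, this 7 → 2 line has photon energy
ΔE = 13.6057 eV × (1/2² - 1/7²) = 3.12375765 eV,
corresponding to wavelength λ = hc/ΔE = 1239.84 eV·nm / 3.12375765 eV = 396.9066 nm in the visible/near-UV region.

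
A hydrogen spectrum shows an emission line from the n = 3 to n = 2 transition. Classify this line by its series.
Balmer series

The spectral series in hydrogen are named based on the final (lower) energy level:
- Lyman series: n_final = 1 (ultraviolet)
- Balmer series: n_final = 2 (visible/near-UV)
- Paschen series: n_final = 3 (infrared)
- Brackett series: n_final = 4 (infrared)
- Pfund series: n_final = 5 (far infrared)

Since this transition ends at n = 2, it belongs to the Balmer series.

For reference, this 3 → 2 line has photon energy
ΔE = 13.6057 eV × (1/2² - 1/3²) = 1.889681 eV,
corresponding to wavelength λ = hc/ΔE = 1239.84 eV·nm / 1.889681 eV = 656.11 nm in the visible/near-UV region.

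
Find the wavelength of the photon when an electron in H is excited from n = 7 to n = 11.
7504.01523 nm

First, find the transition energy using E_n = -13.6057 / n² eV:
E_7 = -13.6057 / 7² = -0.27766734694 eV
E_11 = -13.6057 / 11² = -0.11244380165 eV

Photon energy: |ΔE| = |E_11 - E_7| = 0.16522354529 eV

Convert to wavelength using E = hc/λ with hc = 1239.84 eV·nm:
λ = hc/E = 1239.84 eV·nm / 0.16522354529 eV
λ = 7504.01523 nm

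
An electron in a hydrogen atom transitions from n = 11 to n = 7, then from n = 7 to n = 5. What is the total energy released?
0.431784 eV

The energy levels of hydrogen are E_n = -13.6057 / n² eV.

First transition (11 → 7):
ΔE₁ = |E_7 - E_11|
ΔE₁ = |-0.277667346939 - (-0.112443801653)| = 0.165223545 eV

Second transition (7 → 5):
ΔE₂ = |E_5 - E_7|
ΔE₂ = |-0.544228000000 - (-0.277667346939)| = 0.266560653 eV

Total energy released:
E_total = ΔE₁ + ΔE₂ = 0.165223545 + 0.266560653 = 0.431784 eV

Note: This equals the direct transition 11 → 5: 0.431784 eV ✓
Energy is conserved regardless of the path taken.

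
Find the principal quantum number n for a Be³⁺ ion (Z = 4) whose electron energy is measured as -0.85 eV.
n = 16

The exact energy levels follow E_n = -13.6057 Z² / n² eV with Z = 4.

The measured value (-0.85 eV) is reported to only 2 significant figures, so we must test candidate n values and see which one matches to that precision.

Candidate energies:
  n = 14:  E = -13.6057 × 4² / 14² = -1.11067 eV
  n = 15:  E = -13.6057 × 4² / 15² = -0.96752 eV
  n = 16:  E = -13.6057 × 4² / 16² = -0.85036 eV  ← matches
  n = 17:  E = -13.6057 × 4² / 17² = -0.75326 eV
  n = 18:  E = -13.6057 × 4² / 18² = -0.67189 eV

Checking against the measurement of -0.85 eV (2 sig figs), only n = 16 agrees:
E_16 = -0.85036 eV, which rounds to -0.85 eV ✓

Therefore n = 16.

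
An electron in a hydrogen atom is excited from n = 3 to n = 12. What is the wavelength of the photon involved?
874.8145 nm

First, find the transition energy using E_n = -13.6057 / n² eV:
E_3 = -13.6057 / 3² = -1.51174444 eV
E_12 = -13.6057 / 12² = -0.09448403 eV

Photon energy: |ΔE| = |E_12 - E_3| = 1.41726041 eV

Convert to wavelength using E = hc/λ with hc = 1239.84 eV·nm:
λ = hc/E = 1239.84 eV·nm / 1.41726041 eV
λ = 874.8145 nm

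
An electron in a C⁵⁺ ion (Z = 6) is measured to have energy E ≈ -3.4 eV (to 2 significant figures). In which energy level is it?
n = 12

The exact energy levels follow E_n = -13.6057 Z² / n² eV with Z = 6.

The measured value (-3.4 eV) is reported to only 2 significant figures, so we must test candidate n values and see which one matches to that precision.

Candidate energies:
  n = 10:  E = -13.6057 × 6² / 10² = -4.89805 eV
  n = 11:  E = -13.6057 × 6² / 11² = -4.04798 eV
  n = 12:  E = -13.6057 × 6² / 12² = -3.40143 eV  ← matches
  n = 13:  E = -13.6057 × 6² / 13² = -2.89826 eV
  n = 14:  E = -13.6057 × 6² / 14² = -2.49901 eV

Checking against the measurement of -3.4 eV (2 sig figs), only n = 12 agrees:
E_12 = -3.40143 eV, which rounds to -3.4 eV ✓

Therefore n = 12.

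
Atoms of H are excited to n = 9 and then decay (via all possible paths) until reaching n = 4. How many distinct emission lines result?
15

The electron can occupy levels n = 4, 5, ..., 9 during de-excitation — that is m = 9 - 4 + 1 = 6 distinct levels.

The number of distinct spectral lines equals the number of ways to choose 2 of these m levels (each pair gives one possible emission transition):

Number of lines = m(m-1)/2 = 6×5/2 = 15

These correspond to all possible transitions between the 6 levels:
9 → 8, 9 → 7, 9 → 6, 9 → 5, 9 → 4, 8 → 7, 8 → 6, 8 → 5...

Each transition produces a photon with a unique energy (and thus wavelength). This count does not depend on Z.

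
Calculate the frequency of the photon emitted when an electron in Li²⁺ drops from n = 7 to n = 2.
6.798e+15 Hz

First, find the transition energy:
E_7 = -13.6057 × 3² / 7² = -2.49901 eV
E_2 = -13.6057 × 3² / 2² = -30.61283 eV
|ΔE| = |E_2 - E_7| = 28.11382 eV

Convert to Joules: E = 28.11382 eV × (1.602177 × 10⁻¹⁹ J/eV) = 4.50433e-18 J

Using E = hf:
f = E/h = 4.50433e-18 J / (6.62607 × 10⁻³⁴ J·s)
f = 6.798e+15 Hz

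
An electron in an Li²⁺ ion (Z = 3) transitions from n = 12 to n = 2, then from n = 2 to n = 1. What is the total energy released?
121.600944 eV

The energy levels of Li²⁺ are E_n = -13.6057 × 3² / n² eV.

First transition (12 → 2):
ΔE₁ = |E_2 - E_12|
ΔE₁ = |-30.612825000000 - (-0.850356250000)| = 29.762468750 eV

Second transition (2 → 1):
ΔE₂ = |E_1 - E_2|
ΔE₂ = |-122.451300000000 - (-30.612825000000)| = 91.838475000 eV

Total energy released:
E_total = ΔE₁ + ΔE₂ = 29.762468750 + 91.838475000 = 121.600944 eV

Note: This equals the direct transition 12 → 1: 121.600944 eV ✓
Energy is conserved regardless of the path taken.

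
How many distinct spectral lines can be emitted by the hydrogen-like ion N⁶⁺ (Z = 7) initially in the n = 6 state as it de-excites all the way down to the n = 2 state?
10

The electron can occupy levels n = 2, 3, ..., 6 during de-excitation — that is m = 6 - 2 + 1 = 5 distinct levels.

The number of distinct spectral lines equals the number of ways to choose 2 of these m levels (each pair gives one possible emission transition):

Number of lines = m(m-1)/2 = 5×4/2 = 10

These correspond to all possible transitions between the 5 levels:
6 → 5, 6 → 4, 6 → 3, 6 → 2, 5 → 4, 5 → 3, 5 → 2, 4 → 3...

Each transition produces a photon with a unique energy (and thus wavelength). This count does not depend on Z.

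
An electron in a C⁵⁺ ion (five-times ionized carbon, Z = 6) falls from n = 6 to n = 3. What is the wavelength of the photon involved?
30.37550 nm

First, find the transition energy using E_n = -13.6057 Z² / n² eV:
E_6 = -13.6057 × 6² / 6² = -13.6057000 eV
E_3 = -13.6057 × 6² / 3² = -54.4228000 eV

Photon energy: |ΔE| = |E_3 - E_6| = 40.8171000 eV

Convert to wavelength using E = hc/λ with hc = 1239.84 eV·nm:
λ = hc/E = 1239.84 eV·nm / 40.8171000 eV
λ = 30.37550 nm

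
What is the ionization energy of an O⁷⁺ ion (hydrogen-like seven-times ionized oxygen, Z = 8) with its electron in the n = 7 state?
17.771 eV

The ionization energy is the energy needed to remove the electron completely (n → ∞).

For a hydrogen-like ion with Z = 8, E_n = -13.6057 Z² / n² eV.

At n = 7: E_7 = -13.6057 × 8² / 7² = -17.770710 eV
At n = ∞: E_∞ = 0 eV

Ionization energy = E_∞ - E_7 = 0 - (-17.770710) = 17.770710 eV
Ionization energy ≈ 17.771 eV

This is also called the binding energy of the electron in state n = 7.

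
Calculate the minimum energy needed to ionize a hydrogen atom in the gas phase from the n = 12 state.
0.09 eV

The ionization energy is the energy needed to remove the electron completely (n → ∞).

For hydrogen, E_n = -13.6057 eV / n².

At n = 12: E_12 = -13.6057 / 12² = -0.09448 eV
At n = ∞: E_∞ = 0 eV

Ionization energy = E_∞ - E_12 = 0 - (-0.09448) = 0.09448 eV
Ionization energy ≈ 0.09 eV

This is also called the binding energy of the electron in state n = 12.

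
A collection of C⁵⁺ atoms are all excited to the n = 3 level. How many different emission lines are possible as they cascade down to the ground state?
3

The electron can occupy levels n = 1, 2, ..., 3 during de-excitation — that is m = 3 - 1 + 1 = 3 distinct levels.

The number of distinct spectral lines equals the number of ways to choose 2 of these m levels (each pair gives one possible emission transition):

Number of lines = m(m-1)/2 = 3×2/2 = 3

These correspond to all possible transitions between the 3 levels:
3 → 2, 3 → 1, 2 → 1

Each transition produces a photon with a unique energy (and thus wavelength). This count does not depend on Z.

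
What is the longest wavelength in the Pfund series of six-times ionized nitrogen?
152.15930 nm

The longest wavelength corresponds to the smallest energy transition in the series.
The Pfund series has all transitions ending at n_f = 5.

For N⁶⁺ (Z = 7), the first line (α-line) is the jump from n = 6 to n = 5:
E_6 = -13.6057 × 7² / 6² = -18.518869444 eV
E_5 = -13.6057 × 7² / 5² = -26.667172000 eV
ΔE = E_6 - E_5 = 8.148302556 eV

λ = hc/E = 1239.84 eV·nm / 8.148302556 eV
λ = 152.15930 nm

This is the α-line of the Pfund series in N⁶⁺.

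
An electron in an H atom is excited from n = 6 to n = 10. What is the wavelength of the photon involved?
5125.86636 nm

First, find the transition energy using E_n = -13.6057 / n² eV:
E_6 = -13.6057 / 6² = -0.37793611111 eV
E_10 = -13.6057 / 10² = -0.13605700000 eV

Photon energy: |ΔE| = |E_10 - E_6| = 0.24187911111 eV

Convert to wavelength using E = hc/λ with hc = 1239.84 eV·nm:
λ = hc/E = 1239.84 eV·nm / 0.24187911111 eV
λ = 5125.86636 nm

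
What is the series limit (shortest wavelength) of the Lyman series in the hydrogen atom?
91.1265 nm

The series limit corresponds to the transition from n = ∞ to n = 1.
This is the highest energy (shortest wavelength) transition in the Lyman series.

E_∞ = 0 eV
E_1 = -13.6057 / 1² = -13.605700 eV

Energy at series limit:
ΔE = E_∞ - E_1 = 0 - (-13.605700) = 13.605700 eV
λ = hc/E = 1239.84 eV·nm / 13.605700 eV = 91.1265 nm

This energy equals the ionization energy from the n = 1 state of hydrogen.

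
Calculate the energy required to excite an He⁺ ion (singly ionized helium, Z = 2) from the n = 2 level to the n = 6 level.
12.094 eV

The energy levels of a hydrogen-like atom are E_n = -13.6057 Z² eV / n².

Energy at n = 2: E_2 = -13.6057 × 2² / 2² = -13.605700 eV
Energy at n = 6: E_6 = -13.6057 × 2² / 6² = -1.511744 eV

The excitation energy is the difference:
ΔE = E_6 - E_2
ΔE = -1.511744 - (-13.605700)
ΔE = 12.094 eV

Since this is positive, energy must be absorbed (photon absorption).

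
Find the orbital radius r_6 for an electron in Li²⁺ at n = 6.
0.635013 nm (or 6.350127 Å)

The Bohr radius formula is:
r_n = n² a₀ / Z

where a₀ = 0.052917721 nm is the Bohr radius.

For Li²⁺ (Z = 3) at n = 6:
r_6 = 6² × 0.052917721 nm / 3
r_6 = 36 × 0.052917721 nm / 3
r_6 = 1.9050380 nm / 3
r_6 = 0.635013 nm

The electron orbits at approximately 0.635013 nm from the nucleus.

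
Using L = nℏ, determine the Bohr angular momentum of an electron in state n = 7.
7.38200e-34 J·s (or 7ℏ)

In the Bohr model, angular momentum is quantized:
L = nℏ

where ℏ = h/(2π) = 1.0545718e-34 J·s

For n = 7:
L = 7 × 1.0545718e-34 J·s
L = 7.38200e-34 J·s

This can also be written as L = 7ℏ.
The angular momentum is an integer multiple of the reduced Planck constant.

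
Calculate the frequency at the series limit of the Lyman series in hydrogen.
3.2898e+15 Hz

The series limit corresponds to the transition from n = ∞ to n = 1.
This is the highest energy (shortest wavelength) transition in the Lyman series.

E_∞ = 0 eV
E_1 = -13.6057 / 1² = -13.60570000 eV

Energy at series limit:
ΔE = E_∞ - E_1 = 0 - (-13.60570000) = 13.60570000 eV
E = 13.60570000 eV × (1.602177 × 10⁻¹⁹ J/eV) = 2.179874e-18 J
f = E/h = 2.179874e-18 J / (6.62607 × 10⁻³⁴ J·s) = 3.2898e+15 Hz

This energy equals the ionization energy from the n = 1 state of hydrogen.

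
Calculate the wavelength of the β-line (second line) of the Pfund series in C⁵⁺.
129.20 nm

The lines of a series are numbered from the longest wavelength (smallest ΔE) outward; the second line is the transition from n = n_f + 2 to n_f.
The Pfund series has all transitions ending at n_f = 5.

For C⁵⁺ (Z = 6), the second line (β-line) is the jump from n = 7 to n = 5:
E_7 = -13.6057 × 6² / 7² = -9.996024 eV
E_5 = -13.6057 × 6² / 5² = -19.592208 eV
ΔE = E_7 - E_5 = 9.596184 eV

λ = hc/E = 1239.84 eV·nm / 9.596184 eV
λ = 129.20 nm

This is the β-line of the Pfund series in C⁵⁺.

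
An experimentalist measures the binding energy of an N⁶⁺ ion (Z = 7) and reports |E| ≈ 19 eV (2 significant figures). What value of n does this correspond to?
n = 6

The exact energy levels follow E_n = -13.6057 Z² / n² eV with Z = 7.

The measured value (-19 eV) is reported to only 2 significant figures, so we must test candidate n values and see which one matches to that precision.

Candidate energies:
  n = 4:  E = -13.6057 × 7² / 4² = -41.66746 eV
  n = 5:  E = -13.6057 × 7² / 5² = -26.66717 eV
  n = 6:  E = -13.6057 × 7² / 6² = -18.51887 eV  ← matches
  n = 7:  E = -13.6057 × 7² / 7² = -13.60570 eV
  n = 8:  E = -13.6057 × 7² / 8² = -10.41686 eV

Checking against the measurement of -19 eV (2 sig figs), only n = 6 agrees:
E_6 = -18.51887 eV, which rounds to -19 eV ✓

Therefore n = 6.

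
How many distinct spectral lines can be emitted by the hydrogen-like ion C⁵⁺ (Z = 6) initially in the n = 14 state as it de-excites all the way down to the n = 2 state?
78

The electron can occupy levels n = 2, 3, ..., 14 during de-excitation — that is m = 14 - 2 + 1 = 13 distinct levels.

The number of distinct spectral lines equals the number of ways to choose 2 of these m levels (each pair gives one possible emission transition):

Number of lines = m(m-1)/2 = 13×12/2 = 78

These correspond to all possible transitions between the 13 levels:
14 → 13, 14 → 12, 14 → 11, 14 → 10, 14 → 9, 14 → 8, 14 → 7, 14 → 6...

Each transition produces a photon with a unique energy (and thus wavelength). This count does not depend on Z.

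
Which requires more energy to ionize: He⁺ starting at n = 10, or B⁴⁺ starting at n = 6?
B⁴⁺ at n = 6 (E = -9.448 eV)

Using E_n = -13.6057 Z² / n² eV:

He⁺ (Z = 2) at n = 10:
E = -13.6057 × 2² / 10² = -13.6057 × 4 / 100 = -0.544228 eV

B⁴⁺ (Z = 5) at n = 6:
E = -13.6057 × 5² / 6² = -13.6057 × 25 / 36 = -9.448403 eV

Since -9.448403 eV < -0.544228 eV,
B⁴⁺ at n = 6 is more tightly bound (requires more energy to ionize).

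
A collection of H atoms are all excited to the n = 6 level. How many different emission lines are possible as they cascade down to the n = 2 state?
10

The electron can occupy levels n = 2, 3, ..., 6 during de-excitation — that is m = 6 - 2 + 1 = 5 distinct levels.

The number of distinct spectral lines equals the number of ways to choose 2 of these m levels (each pair gives one possible emission transition):

Number of lines = m(m-1)/2 = 5×4/2 = 10

These correspond to all possible transitions between the 5 levels:
6 → 5, 6 → 4, 6 → 3, 6 → 2, 5 → 4, 5 → 3, 5 → 2, 4 → 3...

Each transition produces a photon with a unique energy (and thus wavelength). This count does not depend on Z.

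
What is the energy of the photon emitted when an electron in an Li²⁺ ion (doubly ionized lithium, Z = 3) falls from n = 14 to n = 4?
7.02845 eV

The energy levels are E_n = -13.6057 Z² eV / n².

Energy at n = 14: E_14 = -13.6057 × 3² / 14² = -0.62475153 eV
Energy at n = 4: E_4 = -13.6057 × 3² / 4² = -7.65320625 eV

For emission (electron falling to lower state), the photon energy is:
E_photon = E_14 - E_4 = |-0.62475153 - (-7.65320625)|
E_photon = 7.02845 eV

This energy is carried away by the emitted photon.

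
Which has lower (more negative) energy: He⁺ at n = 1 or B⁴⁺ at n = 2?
B⁴⁺ at n = 2 (E = -85.036 eV)

Using E_n = -13.6057 Z² / n² eV:

He⁺ (Z = 2) at n = 1:
E = -13.6057 × 2² / 1² = -13.6057 × 4 / 1 = -54.422800 eV

B⁴⁺ (Z = 5) at n = 2:
E = -13.6057 × 5² / 2² = -13.6057 × 25 / 4 = -85.035625 eV

Since -85.035625 eV < -54.422800 eV,
B⁴⁺ at n = 2 is more tightly bound (requires more energy to ionize).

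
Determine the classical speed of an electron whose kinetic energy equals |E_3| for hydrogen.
7.29e+05 m/s (or 0.243% of c)

The binding energy at n = 3 for hydrogen is:
E_3 = -13.6057/3² = -1.51174 eV
|E_3| = 1.51174 eV

Convert to Joules:
KE = 1.51174 eV × (1.602177 × 10⁻¹⁹ J/eV) = 2.4221e-19 J

Using KE = ½mv²:
v = √(2·KE/m_e)
v = √(2 × 2.4221e-19 J / 9.10938 × 10⁻³¹ kg)
v = 7.29e+05 m/s

This is approximately 0.243% the speed of light.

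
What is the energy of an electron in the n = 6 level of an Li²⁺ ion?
-3.4014 eV

For hydrogen-like ions, the energy levels scale with Z²:
E_n = -13.6057 Z² / n² eV

For Li²⁺ (Z = 3) at n = 6:
E_6 = -13.6057 × 3² / 6²
E_6 = -13.6057 × 9 / 36
E_6 = -122.4513 / 36
E_6 = -3.4014 eV

The energy is 9 times more negative than hydrogen at the same n due to the stronger nuclear charge.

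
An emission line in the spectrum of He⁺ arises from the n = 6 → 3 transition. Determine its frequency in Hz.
1.10e+15 Hz

First, find the transition energy:
E_6 = -13.6057 × 2² / 6² = -1.51174444 eV
E_3 = -13.6057 × 2² / 3² = -6.04697778 eV
|ΔE| = |E_3 - E_6| = 4.53523334 eV

Convert to Joules: E = 4.53523334 eV × (1.602177 × 10⁻¹⁹ J/eV) = 7.2662e-19 J

Using E = hf:
f = E/h = 7.2662e-19 J / (6.62607 × 10⁻³⁴ J·s)
f = 1.10e+15 Hz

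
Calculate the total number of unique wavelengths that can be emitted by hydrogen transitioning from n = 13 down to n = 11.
3

The electron can occupy levels n = 11, 12, ..., 13 during de-excitation — that is m = 13 - 11 + 1 = 3 distinct levels.

The number of distinct spectral lines equals the number of ways to choose 2 of these m levels (each pair gives one possible emission transition):

Number of lines = m(m-1)/2 = 3×2/2 = 3

These correspond to all possible transitions between the 3 levels:
13 → 12, 13 → 11, 12 → 11

Each transition produces a photon with a unique energy (and thus wavelength). This count does not depend on Z.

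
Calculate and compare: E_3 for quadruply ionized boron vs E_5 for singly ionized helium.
B⁴⁺ at n = 3 (E = -37.794 eV)

Using E_n = -13.6057 Z² / n² eV:

B⁴⁺ (Z = 5) at n = 3:
E = -13.6057 × 5² / 3² = -13.6057 × 25 / 9 = -37.793611 eV

He⁺ (Z = 2) at n = 5:
E = -13.6057 × 2² / 5² = -13.6057 × 4 / 25 = -2.176912 eV

Since -37.793611 eV < -2.176912 eV,
B⁴⁺ at n = 3 is more tightly bound (requires more energy to ionize).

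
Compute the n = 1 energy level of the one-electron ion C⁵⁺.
-489.805 eV

For hydrogen-like ions, the energy levels scale with Z²:
E_n = -13.6057 Z² / n² eV

For C⁵⁺ (Z = 6) at n = 1:
E_1 = -13.6057 × 6² / 1²
E_1 = -13.6057 × 36 / 1
E_1 = -489.8052 / 1
E_1 = -489.805 eV

The energy is 36 times more negative than hydrogen at the same n due to the stronger nuclear charge.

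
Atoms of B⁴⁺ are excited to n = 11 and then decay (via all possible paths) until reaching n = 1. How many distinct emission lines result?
55

The electron can occupy levels n = 1, 2, ..., 11 during de-excitation — that is m = 11 - 1 + 1 = 11 distinct levels.

The number of distinct spectral lines equals the number of ways to choose 2 of these m levels (each pair gives one possible emission transition):

Number of lines = m(m-1)/2 = 11×10/2 = 55

These correspond to all possible transitions between the 11 levels:
11 → 10, 11 → 9, 11 → 8, 11 → 7, 11 → 6, 11 → 5, 11 → 4, 11 → 3...

Each transition produces a photon with a unique energy (and thus wavelength). This count does not depend on Z.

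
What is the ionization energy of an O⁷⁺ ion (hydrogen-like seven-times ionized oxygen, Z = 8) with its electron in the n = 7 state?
17.77 eV

The ionization energy is the energy needed to remove the electron completely (n → ∞).

For a hydrogen-like ion with Z = 8, E_n = -13.6057 Z² / n² eV.

At n = 7: E_7 = -13.6057 × 8² / 7² = -17.77071 eV
At n = ∞: E_∞ = 0 eV

Ionization energy = E_∞ - E_7 = 0 - (-17.77071) = 17.77071 eV
Ionization energy ≈ 17.77 eV

This is also called the binding energy of the electron in state n = 7.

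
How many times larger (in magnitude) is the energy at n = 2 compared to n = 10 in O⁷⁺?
25.0000

Using E_n = -13.6057 Z² / n² eV with Z = 8:

E_2 = -13.6057 × 8² / 2² = -870.7648 / 4 = -217.6912000000 eV
E_10 = -13.6057 × 8² / 10² = -870.7648 / 100 = -8.7076480000 eV

The ratio is:
E_2/E_10 = (-217.6912000000) / (-8.7076480000)
E_2/E_10 = (-870.7648/4) / (-870.7648/100)
E_2/E_10 = 100/4
E_2/E_10 = 25.0000
(Note: the Z² factors cancel in the ratio.)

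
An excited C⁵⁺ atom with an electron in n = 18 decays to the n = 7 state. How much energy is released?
8.48428 eV

The energy levels are E_n = -13.6057 Z² eV / n².

Energy at n = 18: E_18 = -13.6057 × 6² / 18² = -1.51174444 eV
Energy at n = 7: E_7 = -13.6057 × 6² / 7² = -9.99602449 eV

For emission (electron falling to lower state), the photon energy is:
E_photon = E_18 - E_7 = |-1.51174444 - (-9.99602449)|
E_photon = 8.48428 eV

This energy is carried away by the emitted photon.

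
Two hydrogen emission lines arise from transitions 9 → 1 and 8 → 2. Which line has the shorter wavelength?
9 → 1

Calculate the energy for each transition:

Transition 9 → 1:
ΔE₁ = |E_1 - E_9| = |-13.6057/1² - (-13.6057/9²)|
ΔE₁ = |-13.605700000000 - (-0.167971604938)| = 13.437728395 eV

Transition 8 → 2:
ΔE₂ = |E_2 - E_8| = |-13.6057/2² - (-13.6057/8²)|
ΔE₂ = |-3.401425000000 - (-0.212589062500)| = 3.188835938 eV

Since 13.437728395 eV > 3.188835938 eV, the transition 9 → 1 emits the more energetic photon.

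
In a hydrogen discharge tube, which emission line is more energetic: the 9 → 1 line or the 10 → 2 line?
9 → 1

Calculate the energy for each transition:

Transition 9 → 1:
ΔE₁ = |E_1 - E_9| = |-13.6057/1² - (-13.6057/9²)|
ΔE₁ = |-13.6057000000 - (-0.1679716049)| = 13.4377284 eV

Transition 10 → 2:
ΔE₂ = |E_2 - E_10| = |-13.6057/2² - (-13.6057/10²)|
ΔE₂ = |-3.4014250000 - (-0.1360570000)| = 3.2653680 eV

Since 13.4377284 eV > 3.2653680 eV, the transition 9 → 1 emits the more energetic photon.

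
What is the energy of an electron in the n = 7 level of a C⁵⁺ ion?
-10.00 eV

For hydrogen-like ions, the energy levels scale with Z²:
E_n = -13.6057 Z² / n² eV

For C⁵⁺ (Z = 6) at n = 7:
E_7 = -13.6057 × 6² / 7²
E_7 = -13.6057 × 36 / 49
E_7 = -489.8052 / 49
E_7 = -10.00 eV

The energy is 36 times more negative than hydrogen at the same n due to the stronger nuclear charge.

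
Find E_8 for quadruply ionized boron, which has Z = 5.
-5.315 eV

For hydrogen-like ions, the energy levels scale with Z²:
E_n = -13.6057 Z² / n² eV

For B⁴⁺ (Z = 5) at n = 8:
E_8 = -13.6057 × 5² / 8²
E_8 = -13.6057 × 25 / 64
E_8 = -340.1425 / 64
E_8 = -5.315 eV

The energy is 25 times more negative than hydrogen at the same n due to the stronger nuclear charge.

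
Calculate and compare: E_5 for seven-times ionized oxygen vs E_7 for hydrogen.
O⁷⁺ at n = 5 (E = -34.8306 eV)

Using E_n = -13.6057 Z² / n² eV:

O⁷⁺ (Z = 8) at n = 5:
E = -13.6057 × 8² / 5² = -13.6057 × 64 / 25 = -34.8305920 eV

H (Z = 1) at n = 7:
E = -13.6057 × 1² / 7² = -13.6057 × 1 / 49 = -0.2776673 eV

Since -34.8305920 eV < -0.2776673 eV,
O⁷⁺ at n = 5 is more tightly bound (requires more energy to ionize).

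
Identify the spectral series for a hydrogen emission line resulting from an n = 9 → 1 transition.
Lyman series

The spectral series in hydrogen are named based on the final (lower) energy level:
- Lyman series: n_final = 1 (ultraviolet)
- Balmer series: n_final = 2 (visible/near-UV)
- Paschen series: n_final = 3 (infrared)
- Brackett series: n_final = 4 (infrared)
- Pfund series: n_final = 5 (far infrared)

Since this transition ends at n = 1, it belongs to the Lyman series.

For reference, this 9 → 1 line has photon energy
ΔE = 13.6057 eV × (1/1² - 1/9²) = 13.43772840 eV,
corresponding to wavelength λ = hc/ΔE = 1239.84 eV·nm / 13.43772840 eV = 92.265595 nm in the ultraviolet region.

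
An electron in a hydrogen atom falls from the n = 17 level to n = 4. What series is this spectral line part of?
Brackett series

The spectral series in hydrogen are named based on the final (lower) energy level:
- Lyman series: n_final = 1 (ultraviolet)
- Balmer series: n_final = 2 (visible/near-UV)
- Paschen series: n_final = 3 (infrared)
- Brackett series: n_final = 4 (infrared)
- Pfund series: n_final = 5 (far infrared)

Since this transition ends at n = 4, it belongs to the Brackett series.

For reference, this 17 → 4 line has photon energy
ΔE = 13.6057 eV × (1/4² - 1/17²) = 0.80327770329 eV,
corresponding to wavelength λ = hc/ΔE = 1239.84 eV·nm / 0.80327770329 eV = 1543.47618 nm in the infrared region.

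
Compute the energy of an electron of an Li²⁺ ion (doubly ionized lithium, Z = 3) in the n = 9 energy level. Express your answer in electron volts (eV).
-1.511744 eV

The energy levels of a hydrogen-like atom are given by:
E_n = -13.6057 Z² / n² eV  (with Z = 3 for Li²⁺)

For n = 9:
E_9 = -13.6057 × 3² / 9²
E_9 = -13.6057 × 9 / 81
E_9 = -1.511744 eV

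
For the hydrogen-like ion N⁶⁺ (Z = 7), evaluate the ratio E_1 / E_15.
225.00000

Using E_n = -13.6057 Z² / n² eV with Z = 7:

E_1 = -13.6057 × 7² / 1² = -666.6793 / 1 = -666.67930000000 eV
E_15 = -13.6057 × 7² / 15² = -666.6793 / 225 = -2.96301911111 eV

The ratio is:
E_1/E_15 = (-666.67930000000) / (-2.96301911111)
E_1/E_15 = (-666.6793/1) / (-666.6793/225)
E_1/E_15 = 225/1
E_1/E_15 = 225.00000
(Note: the Z² factors cancel in the ratio.)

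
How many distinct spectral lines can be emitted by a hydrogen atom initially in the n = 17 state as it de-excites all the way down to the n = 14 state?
6

The electron can occupy levels n = 14, 15, ..., 17 during de-excitation — that is m = 17 - 14 + 1 = 4 distinct levels.

The number of distinct spectral lines equals the number of ways to choose 2 of these m levels (each pair gives one possible emission transition):

Number of lines = m(m-1)/2 = 4×3/2 = 6

These correspond to all possible transitions between the 4 levels:
17 → 16, 17 → 15, 17 → 14, 16 → 15, 16 → 14, 15 → 14

Each transition produces a photon with a unique energy (and thus wavelength). This count does not depend on Z.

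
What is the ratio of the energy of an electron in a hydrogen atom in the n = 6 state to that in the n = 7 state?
1.361

Using E_n = -13.6057 Z² / n² eV with Z = 1:

E_6 = -13.6057 / 6² = -13.6057 / 36 = -0.377936111 eV
E_7 = -13.6057 / 7² = -13.6057 / 49 = -0.277667347 eV

The ratio is:
E_6/E_7 = (-0.377936111) / (-0.277667347)
E_6/E_7 = (-13.6057/36) / (-13.6057/49)
E_6/E_7 = 49/36
E_6/E_7 = 1.361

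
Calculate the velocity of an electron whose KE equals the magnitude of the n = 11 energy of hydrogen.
1.9888e+05 m/s (or 0.06634% of c)

The binding energy at n = 11 for hydrogen is:
E_11 = -13.6057/11² = -0.11244380 eV
|E_11| = 0.11244380 eV

Convert to Joules:
KE = 0.11244380 eV × (1.602177 × 10⁻¹⁹ J/eV) = 1.801549e-20 J

Using KE = ½mv²:
v = √(2·KE/m_e)
v = √(2 × 1.801549e-20 J / 9.10938 × 10⁻³¹ kg)
v = 1.9888e+05 m/s

This is approximately 0.06634% the speed of light.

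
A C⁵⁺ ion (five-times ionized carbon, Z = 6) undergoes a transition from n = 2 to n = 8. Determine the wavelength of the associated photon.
10.800179 nm

First, find the transition energy using E_n = -13.6057 Z² / n² eV:
E_2 = -13.6057 × 6² / 2² = -122.45130000 eV
E_8 = -13.6057 × 6² / 8² = -7.65320625 eV

Photon energy: |ΔE| = |E_8 - E_2| = 114.79809375 eV

Convert to wavelength using E = hc/λ with hc = 1239.84 eV·nm:
λ = hc/E = 1239.84 eV·nm / 114.79809375 eV
λ = 10.800179 nm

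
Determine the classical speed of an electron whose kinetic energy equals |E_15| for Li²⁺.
4.38e+05 m/s (or 0.1459% of c)

The binding energy at n = 15 for Li²⁺ is:
E_15 = -13.6057 × 3²/15² = -0.544228 eV
|E_15| = 0.544228 eV

Convert to Joules:
KE = 0.544228 eV × (1.602177 × 10⁻¹⁹ J/eV) = 8.7195e-20 J

Using KE = ½mv²:
v = √(2·KE/m_e)
v = √(2 × 8.7195e-20 J / 9.10938 × 10⁻³¹ kg)
v = 4.38e+05 m/s

This is approximately 0.1459% the speed of light.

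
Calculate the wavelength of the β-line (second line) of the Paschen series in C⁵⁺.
35.596 nm

The lines of a series are numbered from the longest wavelength (smallest ΔE) outward; the second line is the transition from n = n_f + 2 to n_f.
The Paschen series has all transitions ending at n_f = 3.

For C⁵⁺ (Z = 6), the second line (β-line) is the jump from n = 5 to n = 3:
E_5 = -13.6057 × 6² / 5² = -19.59221 eV
E_3 = -13.6057 × 6² / 3² = -54.42280 eV
ΔE = E_5 - E_3 = 34.83059 eV

λ = hc/E = 1239.84 eV·nm / 34.83059 eV
λ = 35.596 nm

This is the β-line of the Paschen series in C⁵⁺.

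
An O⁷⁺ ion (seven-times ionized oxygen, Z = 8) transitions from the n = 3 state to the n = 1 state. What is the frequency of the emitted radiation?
1.872e+17 Hz

First, find the transition energy:
E_3 = -13.6057 × 8² / 3² = -96.75164444 eV
E_1 = -13.6057 × 8² / 1² = -870.76480000 eV
|ΔE| = |E_1 - E_3| = 774.01315556 eV

Convert to Joules: E = 774.01315556 eV × (1.602177 × 10⁻¹⁹ J/eV) = 1.24011e-16 J

Using E = hf:
f = E/h = 1.24011e-16 J / (6.62607 × 10⁻³⁴ J·s)
f = 1.872e+17 Hz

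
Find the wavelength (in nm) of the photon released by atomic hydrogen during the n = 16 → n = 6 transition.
3817.3725 nm

First, find the transition energy using E_n = -13.6057 / n² eV:
E_16 = -13.6057 / 16² = -0.0531472656 eV
E_6 = -13.6057 / 6² = -0.3779361111 eV

Photon energy: |ΔE| = |E_6 - E_16| = 0.3247888455 eV

Convert to wavelength using E = hc/λ with hc = 1239.84 eV·nm:
λ = hc/E = 1239.84 eV·nm / 0.3247888455 eV
λ = 3817.3725 nm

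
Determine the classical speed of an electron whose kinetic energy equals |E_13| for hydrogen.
1.68284e+05 m/s (or 0.056% of c)

The binding energy at n = 13 for hydrogen is:
E_13 = -13.6057/13² = -0.0805071006 eV
|E_13| = 0.0805071006 eV

Convert to Joules:
KE = 0.0805071006 eV × (1.602177 × 10⁻¹⁹ J/eV) = 1.2898662e-20 J

Using KE = ½mv²:
v = √(2·KE/m_e)
v = √(2 × 1.2898662e-20 J / 9.10938 × 10⁻³¹ kg)
v = 1.68284e+05 m/s

This is approximately 0.056% the speed of light.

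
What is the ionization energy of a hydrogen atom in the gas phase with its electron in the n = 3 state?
1.51 eV

The ionization energy is the energy needed to remove the electron completely (n → ∞).

For hydrogen, E_n = -13.6057 eV / n².

At n = 3: E_3 = -13.6057 / 3² = -1.51174 eV
At n = ∞: E_∞ = 0 eV

Ionization energy = E_∞ - E_3 = 0 - (-1.51174) = 1.51174 eV
Ionization energy ≈ 1.51 eV

This is also called the binding energy of the electron in state n = 3.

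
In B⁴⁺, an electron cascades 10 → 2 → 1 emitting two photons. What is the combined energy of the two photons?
336.741075 eV

The energy levels of B⁴⁺ are E_n = -13.6057 × 5² / n² eV.

First transition (10 → 2):
ΔE₁ = |E_2 - E_10|
ΔE₁ = |-85.035625000000 - (-3.401425000000)| = 81.634200000 eV

Second transition (2 → 1):
ΔE₂ = |E_1 - E_2|
ΔE₂ = |-340.142500000000 - (-85.035625000000)| = 255.106875000 eV

Total energy released:
E_total = ΔE₁ + ΔE₂ = 81.634200000 + 255.106875000 = 336.741075 eV

Note: This equals the direct transition 10 → 1: 336.741075 eV ✓
Energy is conserved regardless of the path taken.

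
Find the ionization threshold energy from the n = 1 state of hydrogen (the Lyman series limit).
13.605700 eV

The series limit corresponds to the transition from n = ∞ to n = 1.
This is the highest energy (shortest wavelength) transition in the Lyman series.

E_∞ = 0 eV
E_1 = -13.6057 / 1² = -13.605700 eV

Energy at series limit:
ΔE = E_∞ - E_1 = 0 - (-13.605700) = 13.605700 eV

This energy equals the ionization energy from the n = 1 state of hydrogen.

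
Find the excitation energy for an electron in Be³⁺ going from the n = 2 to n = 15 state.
53.46 eV

The energy levels of a hydrogen-like atom are E_n = -13.6057 Z² eV / n².

Energy at n = 2: E_2 = -13.6057 × 4² / 2² = -54.42280 eV
Energy at n = 15: E_15 = -13.6057 × 4² / 15² = -0.96752 eV

The excitation energy is the difference:
ΔE = E_15 - E_2
ΔE = -0.96752 - (-54.42280)
ΔE = 53.46 eV

Since this is positive, energy must be absorbed (photon absorption).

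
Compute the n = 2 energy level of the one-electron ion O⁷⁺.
-217.691200 eV

For hydrogen-like ions, the energy levels scale with Z²:
E_n = -13.6057 Z² / n² eV

For O⁷⁺ (Z = 8) at n = 2:
E_2 = -13.6057 × 8² / 2²
E_2 = -13.6057 × 64 / 4
E_2 = -870.7648 / 4
E_2 = -217.691200 eV

The energy is 64 times more negative than hydrogen at the same n due to the stronger nuclear charge.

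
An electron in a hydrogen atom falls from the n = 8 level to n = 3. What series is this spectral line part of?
Paschen series

The spectral series in hydrogen are named based on the final (lower) energy level:
- Lyman series: n_final = 1 (ultraviolet)
- Balmer series: n_final = 2 (visible/near-UV)
- Paschen series: n_final = 3 (infrared)
- Brackett series: n_final = 4 (infrared)
- Pfund series: n_final = 5 (far infrared)

Since this transition ends at n = 3, it belongs to the Paschen series.

For reference, this 8 → 3 line has photon energy
ΔE = 13.6057 eV × (1/3² - 1/8²) = 1.29915538 eV,
corresponding to wavelength λ = hc/ΔE = 1239.84 eV·nm / 1.29915538 eV = 954.3431 nm in the infrared region.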